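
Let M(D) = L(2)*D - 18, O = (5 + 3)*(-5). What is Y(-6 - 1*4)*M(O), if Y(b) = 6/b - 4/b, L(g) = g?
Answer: 98/5 ≈ 19.600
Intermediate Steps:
O = -40 (O = 8*(-5) = -40)
M(D) = -18 + 2*D (M(D) = 2*D - 18 = -18 + 2*D)
Y(b) = 2/b
Y(-6 - 1*4)*M(O) = (2/(-6 - 1*4))*(-18 + 2*(-40)) = (2/(-6 - 4))*(-18 - 80) = (2/(-10))*(-98) = (2*(-1/10))*(-98) = -1/5*(-98) = 98/5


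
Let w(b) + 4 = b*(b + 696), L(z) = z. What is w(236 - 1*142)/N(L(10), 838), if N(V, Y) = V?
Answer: 37128/5 ≈ 7425.6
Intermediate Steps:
w(b) = -4 + b*(696 + b) (w(b) = -4 + b*(b + 696) = -4 + b*(696 + b))
w(236 - 1*142)/N(L(10), 838) = (-4 + (236 - 1*142)**2 + 696*(236 - 1*142))/10 = (-4 + (236 - 142)**2 + 696*(236 - 142))*(1/10) = (-4 + 94**2 + 696*94)*(1/10) = (-4 + 8836 + 65424)*(1/10) = 74256*(1/10) = 37128/5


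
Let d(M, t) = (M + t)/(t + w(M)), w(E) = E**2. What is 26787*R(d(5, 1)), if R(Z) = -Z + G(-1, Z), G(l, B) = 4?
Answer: 1312563/13 ≈ 1.0097e+5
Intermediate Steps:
d(M, t) = (M + t)/(t + M**2)
R(Z) = 4 - Z (R(Z) = -Z + 4 = 4 - Z)
26787*R(d(5, 1)) = 26787*(4 - (5 + 1)/(1 + 5**2)) = 26787*(4 - 6/(1 + 25)) = 26787*(4 - 6/26) = 26787*(4 - 1*3/13) = 26787*(4 - 3/13) = 26787*(49/13) = 1312563/13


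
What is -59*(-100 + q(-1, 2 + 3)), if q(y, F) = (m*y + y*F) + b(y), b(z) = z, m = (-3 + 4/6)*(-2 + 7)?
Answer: 16697/3 ≈ 5565.7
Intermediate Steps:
m = -35/3 (m = (-3 + 4*(1/6))*5 = (-3 + 2/3)*5 = -7/3*5 = -35/3 ≈ -11.667)
q(y, F) = -32*y/3 + F*y (q(y, F) = (-35*y/3 + y*F) + y = (-35*y/3 + F*y) + y = -32*y/3 + F*y)
-59*(-100 + q(-1, 2 + 3)) = -59*(-100 + (1/3)*(-1)*(-32 + 3*(2 + 3))) = -59*(-100 + (1/3)*(-1)*(-32 + 3*5)) = -59*(-100 + (1/3)*(-1)*(-32 + 15)) = -59*(-100 + (1/3)*(-1)*(-17)) = -59*(-100 + 17/3) = -59*(-283/3) = 16697/3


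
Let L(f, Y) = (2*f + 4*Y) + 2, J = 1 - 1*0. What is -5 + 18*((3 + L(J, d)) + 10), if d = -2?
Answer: 157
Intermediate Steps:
J = 1 (J = 1 + 0 = 1)
L(f, Y) = 2 + 2*f + 4*Y
-5 + 18*((3 + L(J, d)) + 10) = -5 + 18*((3 + (2 + 2*1 + 4*(-2))) + 10) = -5 + 18*((3 + (2 + 2 - 8)) + 10) = -5 + 18*((3 - 4) + 10) = -5 + 18*(-1 + 10) = -5 + 18*9 = -5 + 162 = 157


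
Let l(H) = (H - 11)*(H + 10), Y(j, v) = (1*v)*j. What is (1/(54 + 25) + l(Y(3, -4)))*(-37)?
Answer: -134495/79 ≈ -1702.5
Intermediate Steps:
Y(j, v) = j*v (Y(j, v) = v*j = j*v)
l(H) = (-11 + H)*(10 + H)
(1/(54 + 25) + l(Y(3, -4)))*(-37) = (1/(54 + 25) + (-110 + (3*(-4))² - 3*(-4)))*(-37) = (1/79 + (-110 + (-12)² - 1*(-12)))*(-37) = (1/79 + (-110 + 144 + 12))*(-37) = (1/79 + 46)*(-37) = (3635/79)*(-37) = -134495/79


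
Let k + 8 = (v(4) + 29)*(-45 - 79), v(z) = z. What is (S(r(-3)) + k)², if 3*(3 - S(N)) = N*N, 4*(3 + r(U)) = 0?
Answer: 16810000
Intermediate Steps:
r(U) = -3 (r(U) = -3 + (¼)*0 = -3 + 0 = -3)
S(N) = 3 - N²/3 (S(N) = 3 - N*N/3 = 3 - N²/3)
k = -4100 (k = -8 + (4 + 29)*(-45 - 79) = -8 + 33*(-124) = -8 - 4092 = -4100)
(S(r(-3)) + k)² = ((3 - ⅓*(-3)²) - 4100)² = ((3 - ⅓*9) - 4100)² = ((3 - 3) - 4100)² = (0 - 4100)² = (-4100)² = 16810000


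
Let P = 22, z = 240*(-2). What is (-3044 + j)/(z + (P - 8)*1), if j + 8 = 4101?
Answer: -1049/466 ≈ -2.2511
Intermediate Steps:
z = -480
j = 4093 (j = -8 + 4101 = 4093)
(-3044 + j)/(z + (P - 8)*1) = (-3044 + 4093)/(-480 + (22 - 8)*1) = 1049/(-480 + 14*1) = 1049/(-480 + 14) = 1049/(-466) = 1049*(-1/466) = -1049/466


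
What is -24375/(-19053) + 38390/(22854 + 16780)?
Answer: 282920570/125857767 ≈ 2.2479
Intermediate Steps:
-24375/(-19053) + 38390/(22854 + 16780) = -24375*(-1/19053) + 38390/39634 = 8125/6351 + 38390*(1/39634) = 8125/6351 + 19195/19817 = 282920570/125857767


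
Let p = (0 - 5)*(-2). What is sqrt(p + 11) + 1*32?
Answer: 32 + sqrt(21) ≈ 36.583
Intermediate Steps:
p = 10 (p = -5*(-2) = 10)
sqrt(p + 11) + 1*32 = sqrt(10 + 11) + 1*32 = sqrt(21) + 32 = 32 + sqrt(21)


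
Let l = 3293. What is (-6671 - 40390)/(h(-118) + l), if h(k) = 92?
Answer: -47061/3385 ≈ -13.903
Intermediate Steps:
(-6671 - 40390)/(h(-118) + l) = (-6671 - 40390)/(92 + 3293) = -47061/3385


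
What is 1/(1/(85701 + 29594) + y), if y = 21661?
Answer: 115295/2497404996 ≈ 4.6166e-5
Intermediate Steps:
1/(1/(85701 + 29594) + y) = 1/(1/(85701 + 29594) + 21661) = 1/(1/115295 + 21661) = 1/(2497404996/115295) = 115295/2497404996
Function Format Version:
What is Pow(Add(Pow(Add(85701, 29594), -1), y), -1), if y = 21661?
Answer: Rational(115295, 2497404996) ≈ 4.6166e-5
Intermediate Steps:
Pow(Add(Pow(Add(85701, 29594), -1), y), -1) = Pow(Add(Pow(Add(85701, 29594), -1), 21661), -1) = Pow(Add(Pow(115295, -1), 21661), -1) = Pow(Add(Rational(1, 115295), 21661), -1) = Pow(Rational(2497404996, 115295), -1) = Rational(115295, 2497404996)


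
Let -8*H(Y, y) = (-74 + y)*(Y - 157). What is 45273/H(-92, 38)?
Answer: -30182/747 ≈ -40.404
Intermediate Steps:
H(Y, y) = -(-157 + Y)*(-74 + y)/8 (H(Y, y) = -(-74 + y)*(Y - 157)/8 = -(-74 + y)*(-157 + Y)/8 = -(-157 + Y)*(-74 + y)/8)
45273/H(-92, 38) = 45273/(-5809/4 + (37/4)*(-92) + (157/8)*38 - ⅛*(-92)*38) = 45273/(-5809/4 - 851 + 2983/4 + 437) = 45273/(-2241/2) = 45273*(-2/2241) = -30182/747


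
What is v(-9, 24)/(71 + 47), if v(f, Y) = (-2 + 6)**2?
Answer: 8/59 ≈ 0.13559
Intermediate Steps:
v(f, Y) = 16 (v(f, Y) = 4**2 = 16)
v(-9, 24)/(71 + 47) = 16/(71 + 47) = 16/118 = 16*(1/118) = 8/59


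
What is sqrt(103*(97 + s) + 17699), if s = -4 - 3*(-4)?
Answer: sqrt(28514) ≈ 168.86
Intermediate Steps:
s = 8 (s = -4 + 12 = 8)
sqrt(103*(97 + s) + 17699) = sqrt(103*(97 + 8) + 17699) = sqrt(103*105 + 17699) = sqrt(10815 + 17699) = sqrt(28514)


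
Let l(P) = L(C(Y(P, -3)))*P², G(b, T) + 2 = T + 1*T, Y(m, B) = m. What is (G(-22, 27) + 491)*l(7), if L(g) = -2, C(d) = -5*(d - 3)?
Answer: -53214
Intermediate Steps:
C(d) = 15 - 5*d (C(d) = -5*(-3 + d) = 15 - 5*d)
G(b, T) = -2 + 2*T (G(b, T) = -2 + (T + 1*T) = -2 + (T + T) = -2 + 2*T)
l(P) = -2*P²
(G(-22, 27) + 491)*l(7) = ((-2 + 2*27) + 491)*(-2*7²) = ((-2 + 54) + 491)*(-2*49) = (52 + 491)*(-98) = 543*(-98) = -53214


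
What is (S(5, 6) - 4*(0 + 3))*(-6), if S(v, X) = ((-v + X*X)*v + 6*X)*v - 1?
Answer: -5652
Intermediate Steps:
S(v, X) = -1 + v*(6*X + v*(X² - v)) (S(v, X) = ((-v + X²)*v + 6*X)*v - 1 = ((X² - v)*v + 6*X)*v - 1 = (v*(X² - v) + 6*X)*v - 1 = (6*X + v*(X² - v))*v - 1 = v*(6*X + v*(X² - v)) - 1 = -1 + v*(6*X + v*(X² - v)))
(S(5, 6) - 4*(0 + 3))*(-6) = ((-1 - 1*5³ + 6²*5² + 6*6*5) - 4*(0 + 3))*(-6) = ((-1 - 1*125 + 36*25 + 180) - 4*3)*(-6) = ((-1 - 125 + 900 + 180) - 12)*(-6) = (954 - 12)*(-6) = 942*(-6) = -5652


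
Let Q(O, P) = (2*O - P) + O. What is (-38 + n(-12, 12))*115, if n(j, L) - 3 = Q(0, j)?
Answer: -2645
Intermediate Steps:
Q(O, P) = -P + 3*O (Q(O, P) = (-P + 2*O) + O = -P + 3*O)
n(j, L) = 3 - j (n(j, L) = 3 + (-j + 3*0) = 3 + (-j + 0) = 3 - j)
(-38 + n(-12, 12))*115 = (-38 + (3 - 1*(-12)))*115 = (-38 + (3 + 12))*115 = (-38 + 15)*115 = -23*115 = -2645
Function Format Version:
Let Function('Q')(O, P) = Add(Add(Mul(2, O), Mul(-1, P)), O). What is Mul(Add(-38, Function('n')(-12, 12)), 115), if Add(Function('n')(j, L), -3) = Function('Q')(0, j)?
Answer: -2645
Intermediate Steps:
Function('Q')(O, P) = Add(Mul(-1, P), Mul(3, O)) (Function('Q')(O, P) = Add(Add(Mul(-1, P), Mul(2, O)), O) = Add(Mul(-1, P), Mul(3, O)))
Function('n')(j, L) = Add(3, Mul(-1, j)) (Function('n')(j, L) = Add(3, Add(Mul(-1, j), Mul(3, 0))) = Add(3, Add(Mul(-1, j), 0)) = Add(3, Mul(-1, j)))
Mul(Add(-38, Function('n')(-12, 12)), 115) = Mul(Add(-38, Add(3, Mul(-1, -12))), 115) = Mul(Add(-38, Add(3, 12)), 115) = Mul(Add(-38, 15), 115) = Mul(-23, 115) = -2645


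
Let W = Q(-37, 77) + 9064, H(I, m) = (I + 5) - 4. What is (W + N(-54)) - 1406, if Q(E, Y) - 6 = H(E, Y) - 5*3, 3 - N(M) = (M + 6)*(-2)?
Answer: 7520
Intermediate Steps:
N(M) = 15 + 2*M (N(M) = 3 - (M + 6)*(-2) = 3 - (6 + M)*(-2) = 3 - (-12 - 2*M) = 3 + (12 + 2*M) = 15 + 2*M)
H(I, m) = 1 + I (H(I, m) = (5 + I) - 4 = 1 + I)
Q(E, Y) = -8 + E (Q(E, Y) = 6 + ((1 + E) - 5*3) = 6 + ((1 + E) - 15) = 6 + (-14 + E) = -8 + E)
W = 9019 (W = (-8 - 37) + 9064 = -45 + 9064 = 9019)
(W + N(-54)) - 1406 = (9019 + (15 + 2*(-54))) - 1406 = (9019 + (15 - 108)) - 1406 = (9019 - 93) - 1406 = 8926 - 1406 = 7520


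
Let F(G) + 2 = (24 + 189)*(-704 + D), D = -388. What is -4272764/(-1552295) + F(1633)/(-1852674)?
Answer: 4138549741673/1437948293415 ≈ 2.8781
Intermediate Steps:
F(G) = -232598 (F(G) = -2 + (24 + 189)*(-704 - 388) = -2 + 213*(-1092) = -2 - 232596 = -232598)
-4272764/(-1552295) + F(1633)/(-1852674) = -4272764/(-1552295) - 232598/(-1852674) = -4272764*(-1/1552295) - 232598*(-1/1852674) = 4272764/1552295 + 116299/926337 = 4138549741673/1437948293415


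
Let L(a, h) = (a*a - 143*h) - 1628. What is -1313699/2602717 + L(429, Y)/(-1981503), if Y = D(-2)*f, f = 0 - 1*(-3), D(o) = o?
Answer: -181182415112/303370090803 ≈ -0.59723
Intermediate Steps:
f = 3 (f = 0 + 3 = 3)
Y = -6 (Y = -2*3 = -6)
L(a, h) = -1628 + a² - 143*h (L(a, h) = (a² - 143*h) - 1628 = -1628 + a² - 143*h)
-1313699/2602717 + L(429, Y)/(-1981503) = -1313699/2602717 + (-1628 + 429² - 143*(-6))/(-1981503) = -1313699*1/2602717 + (-1628 + 184041 + 858)*(-1/1981503) = -1313699/2602717 + 183271*(-1/1981503) = -1313699/2602717 - 183271/1981503 = -181182415112/303370090803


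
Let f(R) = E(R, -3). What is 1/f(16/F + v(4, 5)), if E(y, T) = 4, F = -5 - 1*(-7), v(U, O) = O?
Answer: 1/4 ≈ 0.25000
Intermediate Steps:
F = 2 (F = -5 + 7 = 2)
f(R) = 4
1/f(16/F + v(4, 5)) = 1/4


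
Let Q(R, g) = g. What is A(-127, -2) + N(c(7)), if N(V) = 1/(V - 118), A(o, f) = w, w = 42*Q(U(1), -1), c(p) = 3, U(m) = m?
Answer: -4831/115 ≈ -42.009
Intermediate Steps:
w = -42 (w = 42*(-1) = -42)
A(o, f) = -42
N(V) = 1/(-118 + V)
A(-127, -2) + N(c(7)) = -42 + 1/(-118 + 3) = -42 + 1/(-115) = -42 - 1/115 = -4831/115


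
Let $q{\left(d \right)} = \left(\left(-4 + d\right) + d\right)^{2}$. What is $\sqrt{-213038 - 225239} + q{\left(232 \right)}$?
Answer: $211600 + i \sqrt{438277} \approx 2.116 \cdot 10^{5} + 662.03 i$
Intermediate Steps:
$q{\left(d \right)} = \left(-4 + 2 d\right)^{2}$
$\sqrt{-213038 - 225239} + q{\left(232 \right)} = \sqrt{-213038 - 225239} + 4 \left(-2 + 232\right)^{2} = \sqrt{-438277} + 4 \cdot 230^{2} = i \sqrt{438277} + 4 \cdot 52900 = i \sqrt{438277} + 211600 = 211600 + i \sqrt{438277}$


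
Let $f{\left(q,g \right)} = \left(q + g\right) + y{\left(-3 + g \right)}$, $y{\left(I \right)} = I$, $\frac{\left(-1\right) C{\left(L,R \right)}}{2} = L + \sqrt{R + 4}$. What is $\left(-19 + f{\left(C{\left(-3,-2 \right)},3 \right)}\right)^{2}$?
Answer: $108 + 40 \sqrt{2} \approx 164.57$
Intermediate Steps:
$C{\left(L,R \right)} = - 2 L - 2 \sqrt{4 + R}$ ($C{\left(L,R \right)} = - 2 \left(L + \sqrt{R + 4}\right) = - 2 \left(L + \sqrt{4 + R}\right) = - 2 L - 2 \sqrt{4 + R}$)
$f{\left(q,g \right)} = -3 + q + 2 g$ ($f{\left(q,g \right)} = \left(q + g\right) + \left(-3 + g\right) = \left(g + q\right) + \left(-3 + g\right) = -3 + q + 2 g$)
$\left(-19 + f{\left(C{\left(-3,-2 \right)},3 \right)}\right)^{2} = \left(-19 - \left(-9 + 2 \sqrt{4 - 2}\right)\right)^{2} = \left(-19 + \left(-3 + \left(6 - 2 \sqrt{2}\right) + 6\right)\right)^{2} = \left(-19 + \left(9 - 2 \sqrt{2}\right)\right)^{2} = \left(-10 - 2 \sqrt{2}\right)^{2}$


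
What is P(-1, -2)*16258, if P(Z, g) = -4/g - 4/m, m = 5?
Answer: 97548/5 ≈ 19510.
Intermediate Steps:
P(Z, g) = -⅘ - 4/g (P(Z, g) = -4/g - 4/5 = -4/g - 4*⅕ = -4/g - ⅘ = -⅘ - 4/g)
P(-1, -2)*16258 = (-⅘ - 4/(-2))*16258 = (-⅘ - 4*(-½))*16258 = (-⅘ + 2)*16258 = (6/5)*16258 = 97548/5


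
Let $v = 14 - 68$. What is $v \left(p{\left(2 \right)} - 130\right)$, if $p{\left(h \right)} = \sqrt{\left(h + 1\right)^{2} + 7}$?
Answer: $6804$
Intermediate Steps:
$p{\left(h \right)} = \sqrt{7 + \left(1 + h\right)^{2}}$ ($p{\left(h \right)} = \sqrt{\left(1 + h\right)^{2} + 7} = \sqrt{7 + \left(1 + h\right)^{2}}$)
$v = -54$ ($v = 14 - 68 = -54$)
$v \left(p{\left(2 \right)} - 130\right) = - 54 \left(\sqrt{7 + \left(1 + 2\right)^{2}} - 130\right) = - 54 \left(\sqrt{7 + 3^{2}} - 130\right) = - 54 \left(\sqrt{7 + 9} - 130\right) = - 54 \left(\sqrt{16} - 130\right) = - 54 \left(4 - 130\right) = \left(-54\right) \left(-126\right) = 6804$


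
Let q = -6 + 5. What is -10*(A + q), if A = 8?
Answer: -70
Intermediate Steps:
q = -1
-10*(A + q) = -10*(8 - 1) = -10*7 = -70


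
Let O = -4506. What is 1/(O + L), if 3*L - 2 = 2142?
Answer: -3/11374 ≈ -0.00026376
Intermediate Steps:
L = 2144/3 (L = 2/3 + (1/3)*2142 = 2/3 + 714 = 2144/3 ≈ 714.67)
1/(O + L) = 1/(-4506 + 2144/3) = 1/(-11374/3) = -3/11374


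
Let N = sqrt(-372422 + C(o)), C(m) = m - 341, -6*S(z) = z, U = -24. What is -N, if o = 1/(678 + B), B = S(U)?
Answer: -I*sqrt(173381016930)/682 ≈ -610.54*I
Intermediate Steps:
S(z) = -z/6
B = 4 (B = -1/6*(-24) = 4)
o = 1/682 (o = 1/(678 + 4) = 1/682 ≈ 0.0014663)
C(m) = -341 + m
N = I*sqrt(173381016930)/682 (N = sqrt(-372422 + (-341 + 1/682)) = sqrt(-372422 - 232561/682) = sqrt(-254224365/682) = I*sqrt(173381016930)/682 ≈ 610.54*I)
-N = -I*sqrt(173381016930)/682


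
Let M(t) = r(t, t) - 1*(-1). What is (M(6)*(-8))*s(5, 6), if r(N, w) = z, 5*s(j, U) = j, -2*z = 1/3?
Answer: -20/3 ≈ -6.6667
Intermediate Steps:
z = -⅙ (z = -½/3 = -½*⅓ = -⅙ ≈ -0.16667)
s(j, U) = j/5
r(N, w) = -⅙
M(t) = ⅚ (M(t) = -⅙ - 1*(-1) = -⅙ + 1 = ⅚)
(M(6)*(-8))*s(5, 6) = ((⅚)*(-8))*((⅕)*5) = -20/3*1 = -20/3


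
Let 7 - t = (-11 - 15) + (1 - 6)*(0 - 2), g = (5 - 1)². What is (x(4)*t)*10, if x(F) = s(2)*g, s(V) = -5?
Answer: -18400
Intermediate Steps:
g = 16 (g = 4² = 16)
x(F) = -80 (x(F) = -5*16 = -80)
t = 23 (t = 7 - ((-11 - 15) + (1 - 6)*(0 - 2)) = 7 - (-26 - 5*(-2)) = 7 - (-26 + 10) = 7 - 1*(-16) = 7 + 16 = 23)
(x(4)*t)*10 = -80*23*10 = -1840*10 = -18400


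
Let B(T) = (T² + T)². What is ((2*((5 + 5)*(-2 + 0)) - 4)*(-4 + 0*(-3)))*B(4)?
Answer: 70400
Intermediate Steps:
B(T) = (T + T²)²
((2*((5 + 5)*(-2 + 0)) - 4)*(-4 + 0*(-3)))*B(4) = ((2*((5 + 5)*(-2 + 0)) - 4)*(-4 + 0*(-3)))*(4²*(1 + 4)²) = ((2*(10*(-2)) - 4)*(-4 + 0))*(16*5²) = ((2*(-20) - 4)*(-4))*(16*25) = ((-40 - 4)*(-4))*400 = -44*(-4)*400 = 176*400 = 70400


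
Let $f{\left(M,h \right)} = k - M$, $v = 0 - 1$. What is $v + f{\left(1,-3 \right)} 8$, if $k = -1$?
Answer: $-17$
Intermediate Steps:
$v = -1$ ($v = 0 - 1 = -1$)
$f{\left(M,h \right)} = -1 - M$
$v + f{\left(1,-3 \right)} 8 = -1 + \left(-1 - 1\right) 8 = -1 - 16 = -17$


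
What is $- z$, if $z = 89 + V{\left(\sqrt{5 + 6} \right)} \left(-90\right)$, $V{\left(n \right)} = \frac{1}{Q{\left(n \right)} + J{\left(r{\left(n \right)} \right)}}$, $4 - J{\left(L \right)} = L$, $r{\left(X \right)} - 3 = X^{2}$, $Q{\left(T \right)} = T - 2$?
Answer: $- \frac{12917}{133} - \frac{90 \sqrt{11}}{133} \approx -99.365$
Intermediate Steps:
$Q{\left(T \right)} = -2 + T$
$r{\left(X \right)} = 3 + X^{2}$
$J{\left(L \right)} = 4 - L$
$V{\left(n \right)} = \frac{1}{-1 + n - n^{2}}$ ($V{\left(n \right)} = \frac{1}{\left(-2 + n\right) - \left(-1 + n^{2}\right)} = \frac{1}{-1 + n - n^{2}}$)
$z = 89 + \frac{90}{12 - \sqrt{11}}$ ($z = 89 + - \frac{1}{1 + \left(\sqrt{5 + 6}\right)^{2} - \sqrt{5 + 6}} \left(-90\right) = 89 + - \frac{1}{1 + \left(\sqrt{11}\right)^{2} - \sqrt{11}} \left(-90\right) = 89 + - \frac{1}{1 + 11 - \sqrt{11}} \left(-90\right) = 89 + - \frac{1}{12 - \sqrt{11}} \left(-90\right) = 89 + \frac{90}{12 - \sqrt{11}} \approx 99.365$)
$- z = - (\frac{12917}{133} + \frac{90 \sqrt{11}}{133}) = - \frac{12917}{133} - \frac{90 \sqrt{11}}{133}$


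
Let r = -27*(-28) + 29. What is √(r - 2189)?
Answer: 6*I*√39 ≈ 37.47*I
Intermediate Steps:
r = 785 (r = 756 + 29 = 785)
√(r - 2189) = √(785 - 2189) = √(-1404) = 6*I*√39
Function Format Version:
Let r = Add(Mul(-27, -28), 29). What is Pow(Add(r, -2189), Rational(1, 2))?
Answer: Mul(6, I, Pow(39, Rational(1, 2))) ≈ Mul(37.470, I)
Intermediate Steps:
r = 785 (r = Add(756, 29) = 785)
Pow(Add(r, -2189), Rational(1, 2)) = Pow(Add(785, -2189), Rational(1, 2)) = Pow(-1404, Rational(1, 2)) = Mul(6, I, Pow(39, Rational(1, 2)))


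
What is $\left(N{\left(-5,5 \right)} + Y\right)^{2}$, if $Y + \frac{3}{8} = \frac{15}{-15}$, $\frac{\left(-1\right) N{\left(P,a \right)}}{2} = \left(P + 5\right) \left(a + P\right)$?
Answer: $\frac{121}{64} \approx 1.8906$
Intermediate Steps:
$N{\left(P,a \right)} = - 2 \left(5 + P\right) \left(P + a\right)$ ($N{\left(P,a \right)} = - 2 \left(P + 5\right) \left(a + P\right) = - 2 \left(5 + P\right) \left(P + a\right)$)
$Y = - \frac{11}{8}$ ($Y = - \frac{3}{8} + \frac{15}{-15} = - \frac{3}{8} + 15 \left(- \frac{1}{15}\right) = - \frac{3}{8} - 1 = - \frac{11}{8} \approx -1.375$)
$\left(N{\left(-5,5 \right)} + Y\right)^{2} = \left(\left(\left(-10\right) \left(-5\right) - 50 - 2 \left(-5\right)^{2} - \left(-10\right) 5\right) - \frac{11}{8}\right)^{2} = \left(\left(50 - 50 - 50 + 50\right) - \frac{11}{8}\right)^{2} = \left(0 - \frac{11}{8}\right)^{2} = \left(- \frac{11}{8}\right)^{2} = \frac{121}{64}$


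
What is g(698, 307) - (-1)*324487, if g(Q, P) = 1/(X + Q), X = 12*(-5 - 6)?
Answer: 183659643/566 ≈ 3.2449e+5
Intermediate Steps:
X = -132 (X = 12*(-11) = -132)
g(Q, P) = 1/(-132 + Q)
g(698, 307) - (-1)*324487 = 1/(-132 + 698) - (-1)*324487 = 1/566 - 1*(-324487) = 1/566 + 324487 = 183659643/566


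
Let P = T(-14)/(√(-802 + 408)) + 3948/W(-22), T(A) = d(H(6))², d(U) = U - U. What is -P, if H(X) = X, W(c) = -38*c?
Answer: -987/209 ≈ -4.7225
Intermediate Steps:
d(U) = 0
T(A) = 0 (T(A) = 0² = 0)
P = 987/209 (P = 0/(√(-802 + 408)) + 3948/((-38*(-22))) = 0/(√(-394)) + 3948/836 = 0/((I*√394)) + 3948*(1/836) = 0*(-I*√394/394) + 987/209 = 0 + 987/209 = 987/209 ≈ 4.7225)
-P = -1*987/209 = -987/209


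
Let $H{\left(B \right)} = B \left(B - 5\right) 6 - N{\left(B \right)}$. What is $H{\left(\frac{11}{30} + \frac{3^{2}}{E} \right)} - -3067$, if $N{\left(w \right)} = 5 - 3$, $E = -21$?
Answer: $\frac{22541569}{7350} \approx 3066.9$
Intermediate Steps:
$N{\left(w \right)} = 2$
$H{\left(B \right)} = -2 + 6 B \left(-5 + B\right)$ ($H{\left(B \right)} = B \left(B - 5\right) 6 - 2 = B \left(-5 + B\right) 6 - 2 = 6 B \left(-5 + B\right) - 2 = -2 + 6 B \left(-5 + B\right)$)
$H{\left(\frac{11}{30} + \frac{3^{2}}{E} \right)} - -3067 = \left(-2 - 30 \left(\frac{11}{30} + \frac{3^{2}}{-21}\right) + 6 \left(\frac{11}{30} + \frac{3^{2}}{-21}\right)^{2}\right) - -3067 = \left(-2 - 30 \left(11 \cdot \frac{1}{30} + 9 \left(- \frac{1}{21}\right)\right) + 6 \left(11 \cdot \frac{1}{30} + 9 \left(- \frac{1}{21}\right)\right)^{2}\right) + 3067 = \left(-2 - 30 \left(\frac{11}{30} - \frac{3}{7}\right) + 6 \left(\frac{11}{30} - \frac{3}{7}\right)^{2}\right) + 3067 = \left(-2 - - \frac{13}{7} + 6 \left(- \frac{13}{210}\right)^{2}\right) + 3067 = \left(-2 + \frac{13}{7} + 6 \cdot \frac{169}{44100}\right) + 3067 = \left(-2 + \frac{13}{7} + \frac{169}{7350}\right) + 3067 = - \frac{881}{7350} + 3067 = \frac{22541569}{7350}$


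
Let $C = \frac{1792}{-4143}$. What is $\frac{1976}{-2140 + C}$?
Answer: $- \frac{2046642}{2216953} \approx -0.92318$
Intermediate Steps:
$C = - \frac{1792}{4143}$ ($C = 1792 \left(- \frac{1}{4143}\right) = - \frac{1792}{4143} \approx -0.43254$)
$\frac{1976}{-2140 + C} = \frac{1976}{-2140 - \frac{1792}{4143}} = \frac{1976}{- \frac{8867812}{4143}} = 1976 \left(- \frac{4143}{8867812}\right) = - \frac{2046642}{2216953}$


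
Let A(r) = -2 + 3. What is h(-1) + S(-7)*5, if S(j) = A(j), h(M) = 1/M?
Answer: 4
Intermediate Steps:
A(r) = 1
h(M) = 1/M
S(j) = 1
h(-1) + S(-7)*5 = 1/(-1) + 1*5 = -1 + 5 = 4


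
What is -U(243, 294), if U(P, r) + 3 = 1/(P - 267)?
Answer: 73/24 ≈ 3.0417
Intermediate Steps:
U(P, r) = -3 + 1/(-267 + P) (U(P, r) = -3 + 1/(P - 267) = -3 + 1/(-267 + P))
-U(243, 294) = -(802 - 3*243)/(-267 + 243) = -(802 - 729)/(-24) = -(-1)*73/24 = -1*(-73/24) = 73/24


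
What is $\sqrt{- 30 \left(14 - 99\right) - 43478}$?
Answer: $4 i \sqrt{2558} \approx 202.31 i$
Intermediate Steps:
$\sqrt{- 30 \left(14 - 99\right) - 43478} = \sqrt{\left(-30\right) \left(-85\right) - 43478} = \sqrt{2550 - 43478} = \sqrt{-40928} = 4 i \sqrt{2558}$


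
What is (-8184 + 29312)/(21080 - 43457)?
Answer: -21128/22377 ≈ -0.94418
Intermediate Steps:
(-8184 + 29312)/(21080 - 43457) = 21128/(-22377) = 21128*(-1/22377) = -21128/22377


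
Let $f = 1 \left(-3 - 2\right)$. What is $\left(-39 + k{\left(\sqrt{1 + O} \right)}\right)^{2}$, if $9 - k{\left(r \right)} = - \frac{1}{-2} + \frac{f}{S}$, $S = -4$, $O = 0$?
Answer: $\frac{16129}{16} \approx 1008.1$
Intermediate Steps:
$f = -5$ ($f = 1 \left(-5\right) = -5$)
$k{\left(r \right)} = \frac{29}{4}$ ($k{\left(r \right)} = 9 - \left(- \frac{1}{-2} - \frac{5}{-4}\right) = 9 - \left(\left(-1\right) \left(- \frac{1}{2}\right) - - \frac{5}{4}\right) = 9 - \left(\frac{1}{2} + \frac{5}{4}\right) = 9 - \frac{7}{4} = \frac{29}{4}$)
$\left(-39 + k{\left(\sqrt{1 + O} \right)}\right)^{2} = \left(-39 + \frac{29}{4}\right)^{2} = \left(- \frac{127}{4}\right)^{2} = \frac{16129}{16}$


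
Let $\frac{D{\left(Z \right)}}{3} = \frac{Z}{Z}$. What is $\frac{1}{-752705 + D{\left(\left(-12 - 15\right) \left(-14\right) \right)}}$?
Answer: $- \frac{1}{752702} \approx -1.3285 \cdot 10^{-6}$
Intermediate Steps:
$D{\left(Z \right)} = 3$ ($D{\left(Z \right)} = 3 \frac{Z}{Z} = 3 \cdot 1 = 3$)
$\frac{1}{-752705 + D{\left(\left(-12 - 15\right) \left(-14\right) \right)}} = \frac{1}{-752705 + 3} = \frac{1}{-752702} = - \frac{1}{752702}$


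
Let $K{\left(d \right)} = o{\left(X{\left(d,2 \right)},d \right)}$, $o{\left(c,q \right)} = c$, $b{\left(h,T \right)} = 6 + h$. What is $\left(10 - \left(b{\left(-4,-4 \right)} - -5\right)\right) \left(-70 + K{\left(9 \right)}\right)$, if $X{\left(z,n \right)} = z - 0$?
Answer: $-183$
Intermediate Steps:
$X{\left(z,n \right)} = z$ ($X{\left(z,n \right)} = z + 0 = z$)
$K{\left(d \right)} = d$
$\left(10 - \left(b{\left(-4,-4 \right)} - -5\right)\right) \left(-70 + K{\left(9 \right)}\right) = \left(10 - \left(\left(6 - 4\right) - -5\right)\right) \left(-70 + 9\right) = \left(10 - \left(2 + 5\right)\right) \left(-61\right) = \left(10 - 7\right) \left(-61\right) = 3 \left(-61\right) = -183$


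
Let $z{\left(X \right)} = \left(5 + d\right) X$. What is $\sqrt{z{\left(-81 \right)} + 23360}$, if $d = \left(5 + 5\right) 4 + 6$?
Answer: $\sqrt{19229} \approx 138.67$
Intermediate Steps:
$d = 46$ ($d = 10 \cdot 4 + 6 = 40 + 6 = 46$)
$z{\left(X \right)} = 51 X$ ($z{\left(X \right)} = \left(5 + 46\right) X = 51 X$)
$\sqrt{z{\left(-81 \right)} + 23360} = \sqrt{51 \left(-81\right) + 23360} = \sqrt{-4131 + 23360} = \sqrt{19229}$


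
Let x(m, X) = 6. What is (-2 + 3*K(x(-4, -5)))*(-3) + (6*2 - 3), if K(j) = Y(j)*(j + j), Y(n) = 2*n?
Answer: -1281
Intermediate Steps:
K(j) = 4*j**2 (K(j) = (2*j)*(j + j) = (2*j)*(2*j) = 4*j**2)
(-2 + 3*K(x(-4, -5)))*(-3) + (6*2 - 3) = (-2 + 3*(4*6**2))*(-3) + (6*2 - 3) = (-2 + 3*(4*36))*(-3) + (12 - 3) = (-2 + 3*144)*(-3) + 9 = (-2 + 432)*(-3) + 9 = 430*(-3) + 9 = -1290 + 9 = -1281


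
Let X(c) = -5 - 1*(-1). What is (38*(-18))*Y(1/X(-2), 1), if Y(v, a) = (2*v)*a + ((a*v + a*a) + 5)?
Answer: -3591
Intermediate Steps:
X(c) = -4 (X(c) = -5 + 1 = -4)
Y(v, a) = 5 + a² + 3*a*v (Y(v, a) = 2*a*v + ((a*v + a²) + 5) = 2*a*v + ((a² + a*v) + 5) = 2*a*v + (5 + a² + a*v) = 5 + a² + 3*a*v)
(38*(-18))*Y(1/X(-2), 1) = (38*(-18))*(5 + 1² + 3*1/(-4)) = -684*(5 + 1 + 3*1*(-¼)) = -684*(5 + 1 - ¾) = -684*21/4 = -3591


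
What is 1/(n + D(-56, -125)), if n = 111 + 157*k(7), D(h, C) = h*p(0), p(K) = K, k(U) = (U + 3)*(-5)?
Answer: -1/7739 ≈ -0.00012922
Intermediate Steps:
k(U) = -15 - 5*U (k(U) = (3 + U)*(-5) = -15 - 5*U)
D(h, C) = 0 (D(h, C) = h*0 = 0)
n = -7739 (n = 111 + 157*(-15 - 5*7) = 111 + 157*(-15 - 35) = 111 + 157*(-50) = 111 - 7850 = -7739)
1/(n + D(-56, -125)) = 1/(-7739 + 0) = 1/(-7739) = -1/7739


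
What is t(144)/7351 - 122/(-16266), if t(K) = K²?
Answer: 169094299/59785683 ≈ 2.8283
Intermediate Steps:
t(144)/7351 - 122/(-16266) = 144²/7351 - 122/(-16266) = 20736*(1/7351) - 122*(-1/16266) = 20736/7351 + 61/8133 = 169094299/59785683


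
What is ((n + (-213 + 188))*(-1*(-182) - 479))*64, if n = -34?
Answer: 1121472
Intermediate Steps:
((n + (-213 + 188))*(-1*(-182) - 479))*64 = ((-34 + (-213 + 188))*(-1*(-182) - 479))*64 = ((-34 - 25)*(182 - 479))*64 = -59*(-297)*64 = 17523*64 = 1121472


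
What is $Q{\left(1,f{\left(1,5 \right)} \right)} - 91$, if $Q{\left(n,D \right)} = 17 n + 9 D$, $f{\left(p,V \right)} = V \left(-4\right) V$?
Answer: $-974$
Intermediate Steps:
$f{\left(p,V \right)} = - 4 V^{2}$ ($f{\left(p,V \right)} = - 4 V V = - 4 V^{2}$)
$Q{\left(n,D \right)} = 9 D + 17 n$
$Q{\left(1,f{\left(1,5 \right)} \right)} - 91 = \left(9 \left(- 4 \cdot 5^{2}\right) + 17 \cdot 1\right) - 91 = \left(9 \left(\left(-4\right) 25\right) + 17\right) - 91 = \left(9 \left(-100\right) + 17\right) - 91 = \left(-900 + 17\right) - 91 = -883 - 91 = -974$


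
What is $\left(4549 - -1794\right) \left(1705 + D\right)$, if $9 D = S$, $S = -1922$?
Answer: $\frac{85142089}{9} \approx 9.4602 \cdot 10^{6}$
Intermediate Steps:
$D = - \frac{1922}{9}$ ($D = \frac{1}{9} \left(-1922\right) = - \frac{1922}{9} \approx -213.56$)
$\left(4549 - -1794\right) \left(1705 + D\right) = \left(4549 - -1794\right) \left(1705 - \frac{1922}{9}\right) = \left(4549 + 1794\right) \frac{13423}{9} = 6343 \cdot \frac{13423}{9} = \frac{85142089}{9}$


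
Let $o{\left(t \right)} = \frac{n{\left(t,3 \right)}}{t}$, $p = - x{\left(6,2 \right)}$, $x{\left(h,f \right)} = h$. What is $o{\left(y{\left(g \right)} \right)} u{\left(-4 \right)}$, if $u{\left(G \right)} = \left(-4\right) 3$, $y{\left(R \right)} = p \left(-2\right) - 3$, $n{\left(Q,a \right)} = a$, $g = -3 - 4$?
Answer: $-4$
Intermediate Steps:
$g = -7$
$p = -6$ ($p = \left(-1\right) 6 = -6$)
$y{\left(R \right)} = 9$ ($y{\left(R \right)} = \left(-6\right) \left(-2\right) - 3 = 12 - 3 = 9$)
$u{\left(G \right)} = -12$
$o{\left(t \right)} = \frac{3}{t}$
$o{\left(y{\left(g \right)} \right)} u{\left(-4 \right)} = \frac{3}{9} \left(-12\right) = 3 \cdot \frac{1}{9} \left(-12\right) = \frac{1}{3} \left(-12\right) = -4$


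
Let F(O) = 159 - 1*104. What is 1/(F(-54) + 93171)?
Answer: 1/93226 ≈ 1.0727e-5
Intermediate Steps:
F(O) = 55 (F(O) = 159 - 104 = 55)
1/(F(-54) + 93171) = 1/(55 + 93171) = 1/93226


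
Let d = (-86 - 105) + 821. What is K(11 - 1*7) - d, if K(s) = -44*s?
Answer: -806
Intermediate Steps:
d = 630 (d = -191 + 821 = 630)
K(11 - 1*7) - d = -44*(11 - 1*7) - 1*630 = -44*(11 - 7) - 630 = -44*4 - 630 = -176 - 630 = -806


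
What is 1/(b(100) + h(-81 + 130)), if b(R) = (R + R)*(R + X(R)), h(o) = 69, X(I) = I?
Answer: 1/40069 ≈ 2.4957e-5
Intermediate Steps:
b(R) = 4*R**2 (b(R) = (R + R)*(R + R) = (2*R)*(2*R) = 4*R**2)
1/(b(100) + h(-81 + 130)) = 1/(4*100**2 + 69) = 1/(4*10000 + 69) = 1/(40000 + 69) = 1/40069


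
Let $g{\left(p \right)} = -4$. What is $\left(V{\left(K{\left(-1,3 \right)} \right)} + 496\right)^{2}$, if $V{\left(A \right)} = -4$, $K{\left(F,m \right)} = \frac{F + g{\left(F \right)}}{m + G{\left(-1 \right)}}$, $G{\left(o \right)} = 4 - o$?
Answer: $242064$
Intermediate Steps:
$K{\left(F,m \right)} = \frac{-4 + F}{5 + m}$ ($K{\left(F,m \right)} = \frac{F - 4}{m + \left(4 - -1\right)} = \frac{-4 + F}{m + \left(4 + 1\right)} = \frac{-4 + F}{m + 5} = \frac{-4 + F}{5 + m}$)
$\left(V{\left(K{\left(-1,3 \right)} \right)} + 496\right)^{2} = \left(-4 + 496\right)^{2} = 492^{2} = 242064$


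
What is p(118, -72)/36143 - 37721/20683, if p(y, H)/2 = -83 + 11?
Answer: -1366328455/747545669 ≈ -1.8278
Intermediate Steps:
p(y, H) = -144 (p(y, H) = 2*(-83 + 11) = 2*(-72) = -144)
p(118, -72)/36143 - 37721/20683 = -144/36143 - 37721/20683 = -1366328455/747545669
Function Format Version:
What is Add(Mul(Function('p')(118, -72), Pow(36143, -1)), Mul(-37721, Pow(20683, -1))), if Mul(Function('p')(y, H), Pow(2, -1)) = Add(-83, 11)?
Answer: Rational(-1366328455, 747545669) ≈ -1.8278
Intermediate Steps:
Function('p')(y, H) = -144 (Function('p')(y, H) = Mul(2, Add(-83, 11)) = Mul(2, -72) = -144)
Add(Mul(Function('p')(118, -72), Pow(36143, -1)), Mul(-37721, Pow(20683, -1))) = Add(Mul(-144, Pow(36143, -1)), Mul(-37721, Pow(20683, -1))) = Add(Mul(-144, Rational(1, 36143)), Mul(-37721, Rational(1, 20683))) = Add(Rational(-144, 36143), Rational(-37721, 20683)) = Rational(-1366328455, 747545669)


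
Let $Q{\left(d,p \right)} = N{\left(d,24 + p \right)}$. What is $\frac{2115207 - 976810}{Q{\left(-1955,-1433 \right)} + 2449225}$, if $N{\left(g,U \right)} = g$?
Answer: $\frac{1138397}{2447270} \approx 0.46517$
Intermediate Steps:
$Q{\left(d,p \right)} = d$
$\frac{2115207 - 976810}{Q{\left(-1955,-1433 \right)} + 2449225} = \frac{2115207 - 976810}{-1955 + 2449225} = \frac{1138397}{2447270}$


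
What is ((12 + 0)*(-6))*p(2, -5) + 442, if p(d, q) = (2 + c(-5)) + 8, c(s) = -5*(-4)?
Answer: -1718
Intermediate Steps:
c(s) = 20
p(d, q) = 30 (p(d, q) = (2 + 20) + 8 = 22 + 8 = 30)
((12 + 0)*(-6))*p(2, -5) + 442 = ((12 + 0)*(-6))*30 + 442 = (12*(-6))*30 + 442 = -72*30 + 442 = -2160 + 442 = -1718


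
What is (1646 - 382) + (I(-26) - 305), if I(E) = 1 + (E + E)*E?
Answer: 2312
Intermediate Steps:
I(E) = 1 + 2*E² (I(E) = 1 + (2*E)*E = 1 + 2*E²)
(1646 - 382) + (I(-26) - 305) = (1646 - 382) + ((1 + 2*(-26)²) - 305) = 1264 + ((1 + 2*676) - 305) = 1264 + ((1 + 1352) - 305) = 1264 + (1353 - 305) = 1264 + 1048 = 2312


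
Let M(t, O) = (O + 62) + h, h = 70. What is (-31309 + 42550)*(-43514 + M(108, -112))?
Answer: -488916054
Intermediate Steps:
M(t, O) = 132 + O (M(t, O) = (O + 62) + 70 = (62 + O) + 70 = 132 + O)
(-31309 + 42550)*(-43514 + M(108, -112)) = (-31309 + 42550)*(-43514 + (132 - 112)) = 11241*(-43514 + 20) = 11241*(-43494) = -488916054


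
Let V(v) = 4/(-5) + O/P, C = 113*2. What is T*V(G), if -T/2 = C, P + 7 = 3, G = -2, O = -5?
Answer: -1017/5 ≈ -203.40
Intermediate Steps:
P = -4 (P = -7 + 3 = -4)
C = 226
T = -452 (T = -2*226 = -452)
V(v) = 9/20 (V(v) = 4/(-5) - 5/(-4) = 4*(-⅕) - 5*(-¼) = -⅘ + 5/4 = 9/20)
T*V(G) = -452*9/20 = -1017/5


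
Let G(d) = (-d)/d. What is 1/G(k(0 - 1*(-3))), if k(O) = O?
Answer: -1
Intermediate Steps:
G(d) = -1
1/G(k(0 - 1*(-3))) = 1/(-1) = -1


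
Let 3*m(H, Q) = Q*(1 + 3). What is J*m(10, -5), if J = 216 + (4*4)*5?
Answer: -5920/3 ≈ -1973.3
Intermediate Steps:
m(H, Q) = 4*Q/3 (m(H, Q) = (Q*(1 + 3))/3 = (Q*4)/3 = (4*Q)/3 = 4*Q/3)
J = 296 (J = 216 + 16*5 = 216 + 80 = 296)
J*m(10, -5) = 296*((4/3)*(-5)) = 296*(-20/3) = -5920/3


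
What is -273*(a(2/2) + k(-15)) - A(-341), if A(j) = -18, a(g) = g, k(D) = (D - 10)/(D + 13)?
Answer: -7335/2 ≈ -3667.5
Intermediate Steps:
k(D) = (-10 + D)/(13 + D)
-273*(a(2/2) + k(-15)) - A(-341) = -273*(2/2 + (-10 - 15)/(13 - 15)) - 1*(-18) = -273*(2*(½) - 25/(-2)) + 18 = -273*(1 - ½*(-25)) + 18 = -273*(1 + 25/2) + 18 = -273*27/2 + 18 = -7371/2 + 18 = -7335/2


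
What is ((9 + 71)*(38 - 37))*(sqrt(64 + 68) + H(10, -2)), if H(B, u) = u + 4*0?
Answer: -160 + 160*sqrt(33) ≈ 759.13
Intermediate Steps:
H(B, u) = u (H(B, u) = u + 0 = u)
((9 + 71)*(38 - 37))*(sqrt(64 + 68) + H(10, -2)) = ((9 + 71)*(38 - 37))*(sqrt(64 + 68) - 2) = (80*1)*(sqrt(132) - 2) = 80*(2*sqrt(33) - 2) = 80*(-2 + 2*sqrt(33)) = -160 + 160*sqrt(33)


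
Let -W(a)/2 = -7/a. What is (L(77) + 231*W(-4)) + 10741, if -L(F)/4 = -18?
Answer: 20009/2 ≈ 10005.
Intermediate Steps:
L(F) = 72 (L(F) = -4*(-18) = 72)
W(a) = 14/a (W(a) = -(-14)/a = 14/a)
(L(77) + 231*W(-4)) + 10741 = (72 + 231*(14/(-4))) + 10741 = (72 + 231*(14*(-¼))) + 10741 = (72 + 231*(-7/2)) + 10741 = (72 - 1617/2) + 10741 = -1473/2 + 10741 = 20009/2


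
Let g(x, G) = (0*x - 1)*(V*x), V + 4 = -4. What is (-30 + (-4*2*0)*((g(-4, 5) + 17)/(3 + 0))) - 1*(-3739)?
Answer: 3709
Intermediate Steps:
V = -8 (V = -4 - 4 = -8)
g(x, G) = 8*x (g(x, G) = (0*x - 1)*(-8*x) = (0 - 1)*(-8*x) = -(-8)*x = 8*x)
(-30 + (-4*2*0)*((g(-4, 5) + 17)/(3 + 0))) - 1*(-3739) = (-30 + (-4*2*0)*((8*(-4) + 17)/(3 + 0))) - 1*(-3739) = (-30 + (-8*0)*((-32 + 17)/3)) + 3739 = (-30 + 0*(-15*⅓)) + 3739 = (-30 + 0*(-5)) + 3739 = (-30 + 0) + 3739 = -30 + 3739 = 3709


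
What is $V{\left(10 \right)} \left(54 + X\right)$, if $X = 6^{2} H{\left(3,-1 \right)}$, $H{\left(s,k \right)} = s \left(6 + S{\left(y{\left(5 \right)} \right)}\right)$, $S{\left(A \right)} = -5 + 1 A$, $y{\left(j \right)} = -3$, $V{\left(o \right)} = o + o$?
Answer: $-3240$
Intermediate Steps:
$V{\left(o \right)} = 2 o$
$S{\left(A \right)} = -5 + A$
$H{\left(s,k \right)} = - 2 s$ ($H{\left(s,k \right)} = s \left(6 - 8\right) = s \left(-2\right) = - 2 s$)
$X = -216$ ($X = 6^{2} \left(\left(-2\right) 3\right) = 36 \left(-6\right) = -216$)
$V{\left(10 \right)} \left(54 + X\right) = 2 \cdot 10 \left(54 - 216\right) = 20 \left(-162\right) = -3240$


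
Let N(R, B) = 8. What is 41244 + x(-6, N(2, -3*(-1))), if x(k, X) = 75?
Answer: 41319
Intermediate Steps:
41244 + x(-6, N(2, -3*(-1))) = 41244 + 75 = 41319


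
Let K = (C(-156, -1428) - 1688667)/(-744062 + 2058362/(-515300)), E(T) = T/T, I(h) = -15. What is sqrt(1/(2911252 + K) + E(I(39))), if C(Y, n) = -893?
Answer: sqrt(77872414794252452128698095519448229)/279056245308201106 ≈ 1.0000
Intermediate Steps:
E(T) = 1
K = 435315134000/191708603481 (K = (-893 - 1688667)/(-744062 + 2058362/(-515300)) = -1689560/(-744062 + 2058362*(-1/515300)) = -1689560/(-744062 - 1029181/257650) = -1689560/(-191708603481/257650) = -1689560*(-257650/191708603481) = 435315134000/191708603481 ≈ 2.2707)
sqrt(1/(2911252 + K) + E(I(39))) = sqrt(1/(2911252 + 435315134000/191708603481) + 1) = sqrt(1/(558112490616402212/191708603481) + 1) = sqrt(191708603481/558112490616402212 + 1) = sqrt(558112682325005693/558112490616402212) = sqrt(77872414794252452128698095519448229)/279056245308201106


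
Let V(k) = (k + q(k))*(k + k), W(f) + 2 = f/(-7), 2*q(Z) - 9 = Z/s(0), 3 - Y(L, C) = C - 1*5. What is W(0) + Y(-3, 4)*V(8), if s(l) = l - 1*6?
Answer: 2266/3 ≈ 755.33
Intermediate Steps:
Y(L, C) = 8 - C (Y(L, C) = 3 - (C - 1*5) = 3 - (C - 5) = 3 - (-5 + C) = 3 + (5 - C) = 8 - C)
s(l) = -6 + l (s(l) = l - 6 = -6 + l)
q(Z) = 9/2 - Z/12 (q(Z) = 9/2 + (Z/(-6 + 0))/2 = 9/2 + (Z/(-6))/2 = 9/2 + (Z*(-1/6))/2 = 9/2 + (-Z/6)/2 = 9/2 - Z/12)
W(f) = -2 - f/7 (W(f) = -2 + f/(-7) = -2 + f*(-1/7) = -2 - f/7)
V(k) = 2*k*(9/2 + 11*k/12) (V(k) = (k + (9/2 - k/12))*(k + k) = (9/2 + 11*k/12)*(2*k) = 2*k*(9/2 + 11*k/12))
W(0) + Y(-3, 4)*V(8) = (-2 - 1/7*0) + (8 - 1*4)*((1/6)*8*(54 + 11*8)) = (-2 + 0) + (8 - 4)*((1/6)*8*(54 + 88)) = -2 + 4*((1/6)*8*142) = -2 + 4*(568/3) = -2 + 2272/3 = 2266/3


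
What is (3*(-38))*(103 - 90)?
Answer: -1482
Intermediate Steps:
(3*(-38))*(103 - 90) = -114*13 = -1482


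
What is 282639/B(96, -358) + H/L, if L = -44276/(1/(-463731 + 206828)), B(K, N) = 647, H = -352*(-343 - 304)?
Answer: 803729059708765/1839847571629 ≈ 436.85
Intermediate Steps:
H = 227744 (H = -352*(-647) = 227744)
L = 11374637228 (L = -44276/(1/(-256903)) = -44276/(-1/256903) = -44276*(-256903) = 11374637228)
282639/B(96, -358) + H/L = 282639/647 + 227744/11374637228 = 282639*(1/647) + 227744*(1/11374637228) = 282639/647 + 56936/2843659307 = 803729059708765/1839847571629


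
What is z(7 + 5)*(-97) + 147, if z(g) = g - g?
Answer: 147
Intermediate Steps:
z(g) = 0
z(7 + 5)*(-97) + 147 = 0*(-97) + 147 = 0 + 147 = 147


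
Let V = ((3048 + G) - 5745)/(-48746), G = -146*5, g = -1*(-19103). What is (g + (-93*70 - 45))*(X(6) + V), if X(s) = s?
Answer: 1856495422/24373 ≈ 76170.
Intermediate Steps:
g = 19103
G = -730
V = 3427/48746 (V = ((3048 - 730) - 5745)/(-48746) = (2318 - 5745)*(-1/48746) = -3427*(-1/48746) = 3427/48746 ≈ 0.070303)
(g + (-93*70 - 45))*(X(6) + V) = (19103 + (-93*70 - 45))*(6 + 3427/48746) = (19103 + (-6510 - 45))*(295903/48746) = (19103 - 6555)*(295903/48746) = 12548*(295903/48746) = 1856495422/24373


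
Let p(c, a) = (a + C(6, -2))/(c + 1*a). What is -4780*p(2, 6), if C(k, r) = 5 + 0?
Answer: -13145/2 ≈ -6572.5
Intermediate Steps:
C(k, r) = 5
p(c, a) = (5 + a)/(a + c) (p(c, a) = (a + 5)/(c + 1*a) = (5 + a)/(c + a) = (5 + a)/(a + c))
-4780*p(2, 6) = -4780*(5 + 6)/(6 + 2) = -4780*11/8 = -13145/2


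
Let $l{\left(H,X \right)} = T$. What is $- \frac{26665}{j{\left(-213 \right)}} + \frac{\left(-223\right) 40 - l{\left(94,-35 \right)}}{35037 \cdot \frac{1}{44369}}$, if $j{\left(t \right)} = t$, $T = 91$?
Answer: $- \frac{28075022654}{2487627} \approx -11286.0$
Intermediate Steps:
$l{\left(H,X \right)} = 91$
$- \frac{26665}{j{\left(-213 \right)}} + \frac{\left(-223\right) 40 - l{\left(94,-35 \right)}}{35037 \cdot \frac{1}{44369}} = - \frac{26665}{-213} + \frac{\left(-223\right) 40 - 91}{35037 \cdot \frac{1}{44369}} = \left(-26665\right) \left(- \frac{1}{213}\right) + \frac{-8920 - 91}{35037 \cdot \frac{1}{44369}} = \frac{26665}{213} - \frac{9011}{\frac{35037}{44369}} = \frac{26665}{213} - \frac{399809059}{35037} = - \frac{28075022654}{2487627}$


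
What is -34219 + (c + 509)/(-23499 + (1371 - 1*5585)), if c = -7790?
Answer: -948303866/27713 ≈ -34219.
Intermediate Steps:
-34219 + (c + 509)/(-23499 + (1371 - 1*5585)) = -34219 + (-7790 + 509)/(-23499 + (1371 - 1*5585)) = -34219 - 7281/(-23499 + (1371 - 5585)) = -34219 - 7281/(-23499 - 4214) = -34219 - 7281/(-27713) = -34219 - 7281*(-1/27713) = -34219 + 7281/27713 = -948303866/27713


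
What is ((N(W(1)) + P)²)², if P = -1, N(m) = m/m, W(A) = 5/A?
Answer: 0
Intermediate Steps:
N(m) = 1
((N(W(1)) + P)²)² = ((1 - 1)²)² = (0²)² = 0² = 0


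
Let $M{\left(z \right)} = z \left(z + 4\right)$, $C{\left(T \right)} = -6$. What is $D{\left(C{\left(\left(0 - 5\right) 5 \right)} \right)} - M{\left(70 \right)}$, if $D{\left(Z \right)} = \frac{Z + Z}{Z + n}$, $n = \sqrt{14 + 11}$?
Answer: $-5168$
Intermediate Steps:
$n = 5$ ($n = \sqrt{25} = 5$)
$M{\left(z \right)} = z \left(4 + z\right)$
$D{\left(Z \right)} = \frac{2 Z}{5 + Z}$ ($D{\left(Z \right)} = \frac{Z + Z}{Z + 5} = \frac{2 Z}{5 + Z}$)
$D{\left(C{\left(\left(0 - 5\right) 5 \right)} \right)} - M{\left(70 \right)} = 2 \left(-6\right) \frac{1}{5 - 6} - 70 \left(4 + 70\right) = 2 \left(-6\right) \frac{1}{-1} - 70 \cdot 74 = 2 \left(-6\right) \left(-1\right) - 5180 = 12 - 5180 = -5168$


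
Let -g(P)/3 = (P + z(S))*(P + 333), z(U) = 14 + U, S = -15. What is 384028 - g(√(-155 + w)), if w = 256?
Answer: 383332 + 996*√101 ≈ 3.9334e+5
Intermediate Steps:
g(P) = -3*(-1 + P)*(333 + P) (g(P) = -3*(P + (14 - 15))*(P + 333) = -3*(P - 1)*(333 + P) = -3*(-1 + P)*(333 + P))
384028 - g(√(-155 + w)) = 384028 - (999 - 996*√(-155 + 256) - 3*(√(-155 + 256))²) = 384028 - (999 - 996*√101 - 3*(√101)²) = 384028 - (999 - 996*√101 - 3*101) = 384028 - (999 - 996*√101 - 303) = 384028 - (696 - 996*√101) = 384028 + (-696 + 996*√101) = 383332 + 996*√101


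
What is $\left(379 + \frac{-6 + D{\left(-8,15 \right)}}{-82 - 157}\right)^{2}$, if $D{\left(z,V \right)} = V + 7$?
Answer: $\frac{8202019225}{57121} \approx 1.4359 \cdot 10^{5}$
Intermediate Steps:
$D{\left(z,V \right)} = 7 + V$
$\left(379 + \frac{-6 + D{\left(-8,15 \right)}}{-82 - 157}\right)^{2} = \left(379 + \frac{-6 + \left(7 + 15\right)}{-82 - 157}\right)^{2} = \left(379 + \frac{-6 + 22}{-239}\right)^{2} = \left(379 + 16 \left(- \frac{1}{239}\right)\right)^{2} = \left(379 - \frac{16}{239}\right)^{2} = \left(\frac{90565}{239}\right)^{2} = \frac{8202019225}{57121}$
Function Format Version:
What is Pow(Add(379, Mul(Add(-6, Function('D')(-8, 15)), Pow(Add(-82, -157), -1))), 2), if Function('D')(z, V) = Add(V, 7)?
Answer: Rational(8202019225, 57121) ≈ 1.4359e+5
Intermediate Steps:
Function('D')(z, V) = Add(7, V)
Pow(Add(379, Mul(Add(-6, Function('D')(-8, 15)), Pow(Add(-82, -157), -1))), 2) = Pow(Add(379, Mul(Add(-6, Add(7, 15)), Pow(Add(-82, -157), -1))), 2) = Pow(Add(379, Mul(Add(-6, 22), Pow(-239, -1))), 2) = Pow(Add(379, Mul(16, Rational(-1, 239))), 2) = Pow(Add(379, Rational(-16, 239)), 2) = Pow(Rational(90565, 239), 2) = Rational(8202019225, 57121)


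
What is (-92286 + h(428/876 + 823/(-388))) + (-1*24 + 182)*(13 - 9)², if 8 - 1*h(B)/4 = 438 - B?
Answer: -1943405875/21243 ≈ -91485.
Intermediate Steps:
h(B) = -1720 + 4*B (h(B) = 32 - 4*(438 - B) = 32 + (-1752 + 4*B) = -1720 + 4*B)
(-92286 + h(428/876 + 823/(-388))) + (-1*24 + 182)*(13 - 9)² = (-92286 + (-1720 + 4*(428/876 + 823/(-388)))) + (-1*24 + 182)*(13 - 9)² = (-92286 + (-1720 + 4*(428*(1/876) + 823*(-1/388)))) + (-24 + 182)*4² = (-92286 + (-1720 + 4*(107/219 - 823/388))) + 158*16 = (-92286 + (-1720 + 4*(-138721/84972))) + 2528 = (-92286 + (-1720 - 138721/21243)) + 2528 = (-92286 - 36676681/21243) + 2528 = -1997108179/21243 + 2528 = -1943405875/21243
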